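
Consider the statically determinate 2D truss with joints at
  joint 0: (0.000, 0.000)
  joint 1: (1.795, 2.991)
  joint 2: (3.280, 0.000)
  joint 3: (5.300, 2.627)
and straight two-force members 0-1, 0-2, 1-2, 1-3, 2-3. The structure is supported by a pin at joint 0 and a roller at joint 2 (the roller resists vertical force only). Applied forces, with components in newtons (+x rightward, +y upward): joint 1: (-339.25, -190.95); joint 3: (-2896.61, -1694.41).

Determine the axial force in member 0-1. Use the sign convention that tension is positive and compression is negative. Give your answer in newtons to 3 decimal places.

-1950.264

N=4 nodes, M=5 members, R=3 reactions → 2N=8, M+R=8
member 0 (0-1): L=3.4883, (cx,cy)=(0.5146,0.8574)
member 1 (0-2): L=3.2800, (cx,cy)=(1.0000,0.0000)
member 2 (1-2): L=3.3394, (cx,cy)=(0.4447,-0.8957)
member 3 (1-3): L=3.5239, (cx,cy)=(0.9947,-0.1033)
member 4 (2-3): L=3.3138, (cx,cy)=(0.6096,0.7927)
solve A·x = −loads:
  F[0-1] = -1950.2640 N (compression)
  F[0-2] = -2232.2930 N (compression)
  F[1-2] = +1824.9339 N (tension)
  F[1-3] = -1483.7958 N (compression)
  F[2-3] = -2330.7633 N (compression)
  Rx@0 = +3235.8600 N
  Ry@0 = +1672.2390 N
  Ry@2 = +213.1210 N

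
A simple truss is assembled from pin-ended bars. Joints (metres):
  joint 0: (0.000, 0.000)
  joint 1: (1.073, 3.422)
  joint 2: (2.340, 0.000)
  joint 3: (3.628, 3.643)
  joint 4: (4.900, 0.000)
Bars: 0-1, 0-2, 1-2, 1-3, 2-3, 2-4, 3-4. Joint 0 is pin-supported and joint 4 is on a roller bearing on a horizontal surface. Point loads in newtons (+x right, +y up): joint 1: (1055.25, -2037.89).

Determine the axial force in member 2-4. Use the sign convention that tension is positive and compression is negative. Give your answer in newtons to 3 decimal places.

N=5 nodes, M=7 members, R=3 reactions → 2N=10, M+R=10
member 0 (0-1): L=3.5863, (cx,cy)=(0.2992,0.9542)
member 1 (0-2): L=2.3400, (cx,cy)=(1.0000,0.0000)
member 2 (1-2): L=3.6490, (cx,cy)=(0.3472,-0.9378)
member 3 (1-3): L=2.5645, (cx,cy)=(0.9963,0.0862)
member 4 (2-3): L=3.8640, (cx,cy)=(0.3333,0.9428)
member 5 (2-4): L=2.5600, (cx,cy)=(1.0000,0.0000)
member 6 (3-4): L=3.8587, (cx,cy)=(0.3296,-0.9441)
solve A·x = −loads:
  F[0-1] = -895.7125 N (compression)
  F[0-2] = +1323.2434 N (tension)
  F[1-2] = -1340.8148 N (compression)
  F[1-3] = -860.8933 N (compression)
  F[2-3] = +1333.6706 N (tension)
  F[2-4] = +413.1324 N (tension)
  F[3-4] = -1253.2600 N (compression)
  Rx@0 = -1055.2500 N
  Ry@0 = +854.6815 N
  Ry@4 = +1183.2085 N

413.132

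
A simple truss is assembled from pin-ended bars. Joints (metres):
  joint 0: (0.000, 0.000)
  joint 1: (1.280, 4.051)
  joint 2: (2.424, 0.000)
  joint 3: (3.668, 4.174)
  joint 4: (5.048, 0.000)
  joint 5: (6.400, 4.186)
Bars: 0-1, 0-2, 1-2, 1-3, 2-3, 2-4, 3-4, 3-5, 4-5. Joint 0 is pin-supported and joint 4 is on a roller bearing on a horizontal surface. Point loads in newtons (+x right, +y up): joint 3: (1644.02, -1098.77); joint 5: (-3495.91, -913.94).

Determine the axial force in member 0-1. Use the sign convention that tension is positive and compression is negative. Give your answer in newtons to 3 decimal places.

-1672.900

N=6 nodes, M=9 members, R=3 reactions → 2N=12, M+R=12
member 0 (0-1): L=4.2484, (cx,cy)=(0.3013,0.9535)
member 1 (0-2): L=2.4240, (cx,cy)=(1.0000,0.0000)
member 2 (1-2): L=4.2094, (cx,cy)=(0.2718,-0.9624)
member 3 (1-3): L=2.3912, (cx,cy)=(0.9987,0.0514)
member 4 (2-3): L=4.3554, (cx,cy)=(0.2856,0.9583)
member 5 (2-4): L=2.6240, (cx,cy)=(1.0000,0.0000)
member 6 (3-4): L=4.3962, (cx,cy)=(0.3139,-0.9495)
member 7 (3-5): L=2.7320, (cx,cy)=(1.0000,0.0044)
member 8 (4-5): L=4.3989, (cx,cy)=(0.3073,0.9516)
solve A·x = −loads:
  F[0-1] = -1672.9004 N (compression)
  F[0-2] = -1347.8634 N (compression)
  F[1-2] = +1607.1980 N (tension)
  F[1-3] = -942.0628 N (compression)
  F[2-3] = -1613.9384 N (compression)
  F[2-4] = -450.1010 N (compression)
  F[3-4] = +507.9939 N (tension)
  F[3-5] = -3205.3025 N (compression)
  F[4-5] = -945.6325 N (compression)
  Rx@0 = +1851.8900 N
  Ry@0 = +1595.1655 N
  Ry@4 = +417.5445 N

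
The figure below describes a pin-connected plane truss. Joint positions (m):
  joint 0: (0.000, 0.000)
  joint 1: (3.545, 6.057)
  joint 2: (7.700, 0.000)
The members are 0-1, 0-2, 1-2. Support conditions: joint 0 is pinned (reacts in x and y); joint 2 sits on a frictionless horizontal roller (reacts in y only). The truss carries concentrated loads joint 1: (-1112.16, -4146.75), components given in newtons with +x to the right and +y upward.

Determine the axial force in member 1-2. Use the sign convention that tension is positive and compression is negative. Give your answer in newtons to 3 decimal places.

-1254.230

N=3 nodes, M=3 members, R=3 reactions → 2N=6, M+R=6
member 0 (0-1): L=7.0181, (cx,cy)=(0.5051,0.8630)
member 1 (0-2): L=7.7000, (cx,cy)=(1.0000,0.0000)
member 2 (1-2): L=7.3452, (cx,cy)=(0.5657,-0.8246)
solve A·x = −loads:
  F[0-1] = -3606.3761 N (compression)
  F[0-2] = +709.4915 N (tension)
  F[1-2] = -1254.2295 N (compression)
  Rx@0 = +1112.1600 N
  Ry@0 = +3112.4804 N
  Ry@2 = +1034.2696 N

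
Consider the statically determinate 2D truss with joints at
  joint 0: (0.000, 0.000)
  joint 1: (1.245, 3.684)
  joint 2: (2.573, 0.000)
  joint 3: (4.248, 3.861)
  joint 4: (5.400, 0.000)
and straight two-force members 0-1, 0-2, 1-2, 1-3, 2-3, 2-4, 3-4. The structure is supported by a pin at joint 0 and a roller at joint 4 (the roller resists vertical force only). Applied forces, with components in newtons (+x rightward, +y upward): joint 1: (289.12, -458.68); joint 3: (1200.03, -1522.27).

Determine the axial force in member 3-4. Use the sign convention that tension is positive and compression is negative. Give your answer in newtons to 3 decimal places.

N=5 nodes, M=7 members, R=3 reactions → 2N=10, M+R=10
member 0 (0-1): L=3.8887, (cx,cy)=(0.3202,0.9474)
member 1 (0-2): L=2.5730, (cx,cy)=(1.0000,0.0000)
member 2 (1-2): L=3.9160, (cx,cy)=(0.3391,-0.9407)
member 3 (1-3): L=3.0082, (cx,cy)=(0.9983,0.0588)
member 4 (2-3): L=4.2087, (cx,cy)=(0.3980,0.9174)
member 5 (2-4): L=2.8270, (cx,cy)=(1.0000,0.0000)
member 6 (3-4): L=4.0292, (cx,cy)=(0.2859,-0.9583)
solve A·x = −loads:
  F[0-1] = +398.5648 N (tension)
  F[0-2] = +1361.5457 N (tension)
  F[1-2] = -880.3555 N (compression)
  F[1-3] = +137.2659 N (tension)
  F[2-3] = +902.7660 N (tension)
  F[2-4] = +703.7123 N (tension)
  F[3-4] = -2461.2806 N (compression)
  Rx@0 = -1489.1500 N
  Ry@0 = -377.5858 N
  Ry@4 = +2358.5358 N

-2461.281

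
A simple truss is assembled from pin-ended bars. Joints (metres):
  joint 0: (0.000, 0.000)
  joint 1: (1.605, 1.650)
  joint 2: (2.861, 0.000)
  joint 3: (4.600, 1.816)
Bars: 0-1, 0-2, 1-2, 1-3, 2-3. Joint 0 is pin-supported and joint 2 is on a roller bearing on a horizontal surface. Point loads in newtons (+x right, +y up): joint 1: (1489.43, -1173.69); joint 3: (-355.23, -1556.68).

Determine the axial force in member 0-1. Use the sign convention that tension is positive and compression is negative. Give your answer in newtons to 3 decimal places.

1484.965

N=4 nodes, M=5 members, R=3 reactions → 2N=8, M+R=8
member 0 (0-1): L=2.3019, (cx,cy)=(0.6973,0.7168)
member 1 (0-2): L=2.8610, (cx,cy)=(1.0000,0.0000)
member 2 (1-2): L=2.0737, (cx,cy)=(0.6057,-0.7957)
member 3 (1-3): L=2.9996, (cx,cy)=(0.9985,0.0553)
member 4 (2-3): L=2.5144, (cx,cy)=(0.6916,0.7223)
solve A·x = −loads:
  F[0-1] = +1484.9652 N (tension)
  F[0-2] = +98.7865 N (tension)
  F[1-2] = -2729.2708 N (compression)
  F[1-3] = +1200.9281 N (tension)
  F[2-3] = -2247.3291 N (compression)
  Rx@0 = -1134.2000 N
  Ry@0 = -1064.4438 N
  Ry@2 = +3794.8138 N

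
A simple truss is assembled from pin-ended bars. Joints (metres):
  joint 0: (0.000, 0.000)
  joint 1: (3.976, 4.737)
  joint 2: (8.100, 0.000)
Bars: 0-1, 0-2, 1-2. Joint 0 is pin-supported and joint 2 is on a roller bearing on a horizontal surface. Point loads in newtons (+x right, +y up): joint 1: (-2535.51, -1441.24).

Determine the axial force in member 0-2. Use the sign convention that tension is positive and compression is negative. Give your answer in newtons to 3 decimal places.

N=3 nodes, M=3 members, R=3 reactions → 2N=6, M+R=6
member 0 (0-1): L=6.1845, (cx,cy)=(0.6429,0.7660)
member 1 (0-2): L=8.1000, (cx,cy)=(1.0000,0.0000)
member 2 (1-2): L=6.2806, (cx,cy)=(0.6566,-0.7542)
solve A·x = −loads:
  F[0-1] = -2893.9101 N (compression)
  F[0-2] = -675.0150 N (compression)
  F[1-2] = +1028.0146 N (tension)
  Rx@0 = +2535.5100 N
  Ry@0 = +2216.5907 N
  Ry@2 = -775.3507 N

-675.015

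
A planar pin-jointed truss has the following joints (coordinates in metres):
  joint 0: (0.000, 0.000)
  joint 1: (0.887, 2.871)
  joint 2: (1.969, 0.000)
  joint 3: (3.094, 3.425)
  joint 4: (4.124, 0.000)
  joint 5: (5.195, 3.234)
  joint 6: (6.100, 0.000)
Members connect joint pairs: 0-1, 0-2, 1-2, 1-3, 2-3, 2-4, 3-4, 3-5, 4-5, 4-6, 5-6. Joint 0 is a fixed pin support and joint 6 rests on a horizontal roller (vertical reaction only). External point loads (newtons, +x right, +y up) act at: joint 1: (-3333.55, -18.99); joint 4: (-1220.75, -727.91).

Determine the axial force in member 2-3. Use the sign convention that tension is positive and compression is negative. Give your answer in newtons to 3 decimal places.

N=7 nodes, M=11 members, R=3 reactions → 2N=14, M+R=14
member 0 (0-1): L=3.0049, (cx,cy)=(0.2952,0.9554)
member 1 (0-2): L=1.9690, (cx,cy)=(1.0000,0.0000)
member 2 (1-2): L=3.0681, (cx,cy)=(0.3527,-0.9358)
member 3 (1-3): L=2.2755, (cx,cy)=(0.9699,0.2435)
member 4 (2-3): L=3.6050, (cx,cy)=(0.3121,0.9501)
member 5 (2-4): L=2.1550, (cx,cy)=(1.0000,0.0000)
member 6 (3-4): L=3.5765, (cx,cy)=(0.2880,-0.9576)
member 7 (3-5): L=2.1097, (cx,cy)=(0.9959,-0.0905)
member 8 (4-5): L=3.4067, (cx,cy)=(0.3144,0.9493)
member 9 (4-6): L=1.9760, (cx,cy)=(1.0000,0.0000)
member 10 (5-6): L=3.3582, (cx,cy)=(0.2695,-0.9630)
solve A·x = −loads:
  F[0-1] = -1905.9050 N (compression)
  F[0-2] = -3991.7059 N (compression)
  F[1-2] = +2438.3581 N (tension)
  F[1-3] = +1970.3359 N (tension)
  F[2-3] = -2401.6332 N (compression)
  F[2-4] = -2382.3344 N (compression)
  F[3-4] = +1821.2297 N (tension)
  F[3-5] = +639.7172 N (tension)
  F[4-5] = -1070.4342 N (compression)
  F[4-6] = -300.5692 N (compression)
  F[5-6] = +1115.3411 N (tension)
  Rx@0 = +4554.3000 N
  Ry@0 = +1820.9782 N
  Ry@6 = -1074.0782 N

-2401.633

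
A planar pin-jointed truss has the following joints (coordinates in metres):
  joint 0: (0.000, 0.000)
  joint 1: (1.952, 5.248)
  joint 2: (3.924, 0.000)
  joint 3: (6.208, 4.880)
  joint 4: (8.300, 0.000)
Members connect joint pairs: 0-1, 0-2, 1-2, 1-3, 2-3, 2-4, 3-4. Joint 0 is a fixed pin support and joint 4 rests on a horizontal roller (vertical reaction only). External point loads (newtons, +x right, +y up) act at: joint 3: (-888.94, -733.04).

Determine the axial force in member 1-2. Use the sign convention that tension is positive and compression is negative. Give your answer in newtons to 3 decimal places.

806.208

N=5 nodes, M=7 members, R=3 reactions → 2N=10, M+R=10
member 0 (0-1): L=5.5993, (cx,cy)=(0.3486,0.9373)
member 1 (0-2): L=3.9240, (cx,cy)=(1.0000,0.0000)
member 2 (1-2): L=5.6063, (cx,cy)=(0.3517,-0.9361)
member 3 (1-3): L=4.2719, (cx,cy)=(0.9963,-0.0861)
member 4 (2-3): L=5.3880, (cx,cy)=(0.4239,0.9057)
member 5 (2-4): L=4.3760, (cx,cy)=(1.0000,0.0000)
member 6 (3-4): L=5.3095, (cx,cy)=(0.3940,-0.9191)
solve A·x = −loads:
  F[0-1] = -754.7653 N (compression)
  F[0-2] = -625.8160 N (compression)
  F[1-2] = +806.2081 N (tension)
  F[1-3] = -548.7467 N (compression)
  F[2-3] = -833.2559 N (compression)
  F[2-4] = +10.9850 N (tension)
  F[3-4] = -27.8800 N (compression)
  Rx@0 = +888.9400 N
  Ry@0 = +707.4153 N
  Ry@4 = +25.6247 N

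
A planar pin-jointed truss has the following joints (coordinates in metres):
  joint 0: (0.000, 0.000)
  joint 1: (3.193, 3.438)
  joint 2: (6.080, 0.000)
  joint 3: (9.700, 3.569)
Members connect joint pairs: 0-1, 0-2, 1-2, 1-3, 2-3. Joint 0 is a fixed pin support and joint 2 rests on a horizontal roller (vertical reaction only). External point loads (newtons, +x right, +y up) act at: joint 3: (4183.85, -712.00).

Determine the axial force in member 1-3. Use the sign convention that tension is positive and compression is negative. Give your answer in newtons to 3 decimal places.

N=4 nodes, M=5 members, R=3 reactions → 2N=8, M+R=8
member 0 (0-1): L=4.6920, (cx,cy)=(0.6805,0.7327)
member 1 (0-2): L=6.0800, (cx,cy)=(1.0000,0.0000)
member 2 (1-2): L=4.4894, (cx,cy)=(0.6431,-0.7658)
member 3 (1-3): L=6.5083, (cx,cy)=(0.9998,0.0201)
member 4 (2-3): L=5.0835, (cx,cy)=(0.7121,0.7021)
solve A·x = −loads:
  F[0-1] = +3930.3122 N (tension)
  F[0-2] = +1509.2077 N (tension)
  F[1-2] = -3628.9106 N (compression)
  F[1-3] = +5009.3077 N (tension)
  F[2-3] = -1157.7543 N (compression)
  Rx@0 = -4183.8500 N
  Ry@0 = -2879.8685 N
  Ry@2 = +3591.8685 N

5009.308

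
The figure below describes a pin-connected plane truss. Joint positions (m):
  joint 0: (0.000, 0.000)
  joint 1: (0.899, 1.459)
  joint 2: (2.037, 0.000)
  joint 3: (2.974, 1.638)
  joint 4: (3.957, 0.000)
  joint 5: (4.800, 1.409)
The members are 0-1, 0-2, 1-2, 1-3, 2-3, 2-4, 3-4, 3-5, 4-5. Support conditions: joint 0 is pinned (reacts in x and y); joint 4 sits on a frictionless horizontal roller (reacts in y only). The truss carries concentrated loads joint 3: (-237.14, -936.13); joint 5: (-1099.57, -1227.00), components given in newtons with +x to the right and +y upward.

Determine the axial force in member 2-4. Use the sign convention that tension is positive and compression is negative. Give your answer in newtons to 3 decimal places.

-499.977

N=6 nodes, M=9 members, R=3 reactions → 2N=12, M+R=12
member 0 (0-1): L=1.7137, (cx,cy)=(0.5246,0.8514)
member 1 (0-2): L=2.0370, (cx,cy)=(1.0000,0.0000)
member 2 (1-2): L=1.8503, (cx,cy)=(0.6150,-0.7885)
member 3 (1-3): L=2.0827, (cx,cy)=(0.9963,0.0859)
member 4 (2-3): L=1.8871, (cx,cy)=(0.4965,0.8680)
member 5 (2-4): L=1.9200, (cx,cy)=(1.0000,0.0000)
member 6 (3-4): L=1.9103, (cx,cy)=(0.5146,-0.8574)
member 7 (3-5): L=1.8403, (cx,cy)=(0.9922,-0.1244)
member 8 (4-5): L=1.6419, (cx,cy)=(0.5134,0.8581)
solve A·x = −loads:
  F[0-1] = -541.3121 N (compression)
  F[0-2] = -1052.7454 N (compression)
  F[1-2] = +518.5044 N (tension)
  F[1-3] = -605.0968 N (compression)
  F[2-3] = -471.0111 N (compression)
  F[2-4] = -499.9771 N (compression)
  F[3-4] = -504.5749 N (compression)
  F[3-5] = -342.6153 N (compression)
  F[4-5] = -1479.5231 N (compression)
  Rx@0 = +1336.7100 N
  Ry@0 = +460.8502 N
  Ry@4 = +1702.2798 N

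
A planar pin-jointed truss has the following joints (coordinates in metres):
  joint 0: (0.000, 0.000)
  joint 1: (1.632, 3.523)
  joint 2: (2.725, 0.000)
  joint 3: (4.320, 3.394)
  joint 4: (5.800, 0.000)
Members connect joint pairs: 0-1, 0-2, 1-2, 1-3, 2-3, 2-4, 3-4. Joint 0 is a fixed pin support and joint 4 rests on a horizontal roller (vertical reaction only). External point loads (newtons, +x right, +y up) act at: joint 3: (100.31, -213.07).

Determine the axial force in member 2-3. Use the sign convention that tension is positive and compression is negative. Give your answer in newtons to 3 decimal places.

N=5 nodes, M=7 members, R=3 reactions → 2N=10, M+R=10
member 0 (0-1): L=3.8826, (cx,cy)=(0.4203,0.9074)
member 1 (0-2): L=2.7250, (cx,cy)=(1.0000,0.0000)
member 2 (1-2): L=3.6887, (cx,cy)=(0.2963,-0.9551)
member 3 (1-3): L=2.6911, (cx,cy)=(0.9989,-0.0479)
member 4 (2-3): L=3.7501, (cx,cy)=(0.4253,0.9050)
member 5 (2-4): L=3.0750, (cx,cy)=(1.0000,0.0000)
member 6 (3-4): L=3.7027, (cx,cy)=(0.3997,-0.9166)
solve A·x = −loads:
  F[0-1] = +4.7710 N (tension)
  F[0-2] = +98.3046 N (tension)
  F[1-2] = -4.7034 N (compression)
  F[1-3] = +3.4030 N (tension)
  F[2-3] = +4.9635 N (tension)
  F[2-4] = +94.7998 N (tension)
  F[3-4] = -237.1695 N (compression)
  Rx@0 = -100.3100 N
  Ry@0 = -4.3291 N
  Ry@4 = +217.3991 N

4.964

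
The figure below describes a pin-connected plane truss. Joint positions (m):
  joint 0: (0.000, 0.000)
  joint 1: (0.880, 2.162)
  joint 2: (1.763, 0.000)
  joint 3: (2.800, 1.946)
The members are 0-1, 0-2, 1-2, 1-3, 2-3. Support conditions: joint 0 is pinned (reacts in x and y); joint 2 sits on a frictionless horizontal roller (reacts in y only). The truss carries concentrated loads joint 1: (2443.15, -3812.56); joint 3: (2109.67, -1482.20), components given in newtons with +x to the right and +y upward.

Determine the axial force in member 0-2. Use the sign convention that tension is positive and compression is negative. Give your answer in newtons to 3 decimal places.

N=4 nodes, M=5 members, R=3 reactions → 2N=8, M+R=8
member 0 (0-1): L=2.3342, (cx,cy)=(0.3770,0.9262)
member 1 (0-2): L=1.7630, (cx,cy)=(1.0000,0.0000)
member 2 (1-2): L=2.3354, (cx,cy)=(0.3781,-0.9258)
member 3 (1-3): L=1.9321, (cx,cy)=(0.9937,-0.1118)
member 4 (2-3): L=2.2051, (cx,cy)=(0.4703,0.8825)
solve A·x = −loads:
  F[0-1] = +4628.5664 N (tension)
  F[0-2] = +2807.8621 N (tension)
  F[1-2] = -9081.5162 N (compression)
  F[1-3] = +2752.7786 N (tension)
  F[2-3] = -1330.8015 N (compression)
  Rx@0 = -4552.8200 N
  Ry@0 = -4287.0443 N
  Ry@2 = +9581.8043 N

2807.862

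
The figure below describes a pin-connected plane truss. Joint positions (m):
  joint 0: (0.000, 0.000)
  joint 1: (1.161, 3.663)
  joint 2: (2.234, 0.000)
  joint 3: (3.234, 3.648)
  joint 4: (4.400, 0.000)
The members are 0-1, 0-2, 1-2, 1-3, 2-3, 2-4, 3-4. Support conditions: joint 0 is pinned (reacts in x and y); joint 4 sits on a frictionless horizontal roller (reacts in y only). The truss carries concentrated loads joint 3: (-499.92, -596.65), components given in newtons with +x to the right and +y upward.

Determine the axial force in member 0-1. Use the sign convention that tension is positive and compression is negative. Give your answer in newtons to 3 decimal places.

-600.664

N=5 nodes, M=7 members, R=3 reactions → 2N=10, M+R=10
member 0 (0-1): L=3.8426, (cx,cy)=(0.3021,0.9533)
member 1 (0-2): L=2.2340, (cx,cy)=(1.0000,0.0000)
member 2 (1-2): L=3.8169, (cx,cy)=(0.2811,-0.9597)
member 3 (1-3): L=2.0731, (cx,cy)=(1.0000,-0.0072)
member 4 (2-3): L=3.7826, (cx,cy)=(0.2644,0.9644)
member 5 (2-4): L=2.1660, (cx,cy)=(1.0000,0.0000)
member 6 (3-4): L=3.8298, (cx,cy)=(0.3045,-0.9525)
solve A·x = −loads:
  F[0-1] = -600.6643 N (compression)
  F[0-2] = -318.4353 N (compression)
  F[1-2] = +599.2908 N (tension)
  F[1-3] = -349.9645 N (compression)
  F[2-3] = -596.3406 N (compression)
  F[2-4] = +7.6898 N (tension)
  F[3-4] = -25.2577 N (compression)
  Rx@0 = +499.9200 N
  Ry@0 = +572.5914 N
  Ry@4 = +24.0586 N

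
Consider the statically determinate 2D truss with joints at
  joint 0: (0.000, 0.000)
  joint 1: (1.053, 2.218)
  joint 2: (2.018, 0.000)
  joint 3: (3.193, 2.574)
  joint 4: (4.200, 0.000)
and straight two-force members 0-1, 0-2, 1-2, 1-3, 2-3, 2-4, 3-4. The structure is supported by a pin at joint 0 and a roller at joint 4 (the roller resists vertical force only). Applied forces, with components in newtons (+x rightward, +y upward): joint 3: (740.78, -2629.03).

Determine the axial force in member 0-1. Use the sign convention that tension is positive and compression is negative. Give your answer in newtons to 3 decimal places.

-195.214

N=5 nodes, M=7 members, R=3 reactions → 2N=10, M+R=10
member 0 (0-1): L=2.4553, (cx,cy)=(0.4289,0.9034)
member 1 (0-2): L=2.0180, (cx,cy)=(1.0000,0.0000)
member 2 (1-2): L=2.4188, (cx,cy)=(0.3990,-0.9170)
member 3 (1-3): L=2.1694, (cx,cy)=(0.9864,0.1641)
member 4 (2-3): L=2.8295, (cx,cy)=(0.4153,0.9097)
member 5 (2-4): L=2.1820, (cx,cy)=(1.0000,0.0000)
member 6 (3-4): L=2.7640, (cx,cy)=(0.3643,-0.9313)
solve A·x = −loads:
  F[0-1] = -195.2135 N (compression)
  F[0-2] = +824.5020 N (tension)
  F[1-2] = +165.1732 N (tension)
  F[1-3] = -151.6745 N (compression)
  F[2-3] = -166.4936 N (compression)
  F[2-4] = +959.5376 N (tension)
  F[3-4] = -2633.6964 N (compression)
  Rx@0 = -740.7800 N
  Ry@0 = +176.3489 N
  Ry@4 = +2452.6811 N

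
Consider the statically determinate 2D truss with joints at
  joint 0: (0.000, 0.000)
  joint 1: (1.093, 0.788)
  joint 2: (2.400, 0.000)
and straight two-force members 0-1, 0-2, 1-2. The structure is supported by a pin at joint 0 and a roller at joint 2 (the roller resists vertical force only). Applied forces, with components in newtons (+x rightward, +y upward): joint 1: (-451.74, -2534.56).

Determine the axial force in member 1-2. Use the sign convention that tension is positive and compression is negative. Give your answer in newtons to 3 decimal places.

-1948.305

N=3 nodes, M=3 members, R=3 reactions → 2N=6, M+R=6
member 0 (0-1): L=1.3474, (cx,cy)=(0.8112,0.5848)
member 1 (0-2): L=2.4000, (cx,cy)=(1.0000,0.0000)
member 2 (1-2): L=1.5262, (cx,cy)=(0.8564,-0.5163)
solve A·x = −loads:
  F[0-1] = -2613.8280 N (compression)
  F[0-2] = +1668.5142 N (tension)
  F[1-2] = -1948.3055 N (compression)
  Rx@0 = +451.7400 N
  Ry@0 = +1528.6004 N
  Ry@2 = +1005.9596 N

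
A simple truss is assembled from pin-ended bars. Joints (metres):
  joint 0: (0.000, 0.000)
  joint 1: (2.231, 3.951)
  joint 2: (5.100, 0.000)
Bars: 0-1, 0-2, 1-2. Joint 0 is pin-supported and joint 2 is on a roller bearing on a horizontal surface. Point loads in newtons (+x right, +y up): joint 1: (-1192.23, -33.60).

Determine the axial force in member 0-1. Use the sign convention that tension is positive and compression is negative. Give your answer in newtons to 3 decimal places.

-1082.411

N=3 nodes, M=3 members, R=3 reactions → 2N=6, M+R=6
member 0 (0-1): L=4.5374, (cx,cy)=(0.4917,0.8708)
member 1 (0-2): L=5.1000, (cx,cy)=(1.0000,0.0000)
member 2 (1-2): L=4.8828, (cx,cy)=(0.5876,-0.8092)
solve A·x = −loads:
  F[0-1] = -1082.4114 N (compression)
  F[0-2] = -660.0147 N (compression)
  F[1-2] = +1123.2861 N (tension)
  Rx@0 = +1192.2300 N
  Ry@0 = +942.5292 N
  Ry@2 = -908.9292 N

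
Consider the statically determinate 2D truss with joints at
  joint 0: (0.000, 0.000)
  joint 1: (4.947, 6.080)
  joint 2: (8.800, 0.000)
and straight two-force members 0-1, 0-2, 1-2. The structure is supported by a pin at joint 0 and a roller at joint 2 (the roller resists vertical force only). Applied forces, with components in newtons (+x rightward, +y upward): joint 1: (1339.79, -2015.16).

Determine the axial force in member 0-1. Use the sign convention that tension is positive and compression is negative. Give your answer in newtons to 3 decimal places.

N=3 nodes, M=3 members, R=3 reactions → 2N=6, M+R=6
member 0 (0-1): L=7.8383, (cx,cy)=(0.6311,0.7757)
member 1 (0-2): L=8.8000, (cx,cy)=(1.0000,0.0000)
member 2 (1-2): L=7.1981, (cx,cy)=(0.5353,-0.8447)
solve A·x = −loads:
  F[0-1] = +55.8913 N (tension)
  F[0-2] = +1304.5153 N (tension)
  F[1-2] = -2437.0553 N (compression)
  Rx@0 = -1339.7900 N
  Ry@0 = -43.3536 N
  Ry@2 = +2058.5136 N

55.891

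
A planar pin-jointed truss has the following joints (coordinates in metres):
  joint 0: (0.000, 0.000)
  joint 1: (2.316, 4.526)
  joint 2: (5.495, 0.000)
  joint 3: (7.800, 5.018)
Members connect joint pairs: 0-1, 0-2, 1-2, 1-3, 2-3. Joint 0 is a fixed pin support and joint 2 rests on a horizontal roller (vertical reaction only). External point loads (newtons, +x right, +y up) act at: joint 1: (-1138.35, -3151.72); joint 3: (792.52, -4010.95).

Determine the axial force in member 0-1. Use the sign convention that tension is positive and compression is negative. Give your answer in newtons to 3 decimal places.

-398.505

N=4 nodes, M=5 members, R=3 reactions → 2N=8, M+R=8
member 0 (0-1): L=5.0841, (cx,cy)=(0.4555,0.8902)
member 1 (0-2): L=5.4950, (cx,cy)=(1.0000,0.0000)
member 2 (1-2): L=5.5309, (cx,cy)=(0.5748,-0.8183)
member 3 (1-3): L=5.5060, (cx,cy)=(0.9960,0.0894)
member 4 (2-3): L=5.5221, (cx,cy)=(0.4174,0.9087)
solve A·x = −loads:
  F[0-1] = -398.5046 N (compression)
  F[0-2] = -164.2977 N (compression)
  F[1-2] = -3116.6644 N (compression)
  F[1-3] = +2759.2273 N (tension)
  F[2-3] = -4685.1889 N (compression)
  Rx@0 = +345.8300 N
  Ry@0 = +354.7561 N
  Ry@2 = +6807.9139 N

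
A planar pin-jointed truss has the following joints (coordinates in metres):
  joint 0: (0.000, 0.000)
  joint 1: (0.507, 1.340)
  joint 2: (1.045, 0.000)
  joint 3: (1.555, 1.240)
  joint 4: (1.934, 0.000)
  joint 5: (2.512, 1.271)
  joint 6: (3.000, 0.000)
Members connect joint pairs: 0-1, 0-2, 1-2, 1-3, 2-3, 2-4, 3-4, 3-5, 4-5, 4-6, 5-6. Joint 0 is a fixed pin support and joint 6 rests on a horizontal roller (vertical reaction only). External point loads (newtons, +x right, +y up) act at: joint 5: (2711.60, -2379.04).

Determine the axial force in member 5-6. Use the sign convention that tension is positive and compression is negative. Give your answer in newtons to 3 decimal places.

-3364.417

N=7 nodes, M=11 members, R=3 reactions → 2N=14, M+R=14
member 0 (0-1): L=1.4327, (cx,cy)=(0.3539,0.9353)
member 1 (0-2): L=1.0450, (cx,cy)=(1.0000,0.0000)
member 2 (1-2): L=1.4440, (cx,cy)=(0.3726,-0.9280)
member 3 (1-3): L=1.0528, (cx,cy)=(0.9955,-0.0950)
member 4 (2-3): L=1.3408, (cx,cy)=(0.3804,0.9248)
member 5 (2-4): L=0.8890, (cx,cy)=(1.0000,0.0000)
member 6 (3-4): L=1.2966, (cx,cy)=(0.2923,-0.9563)
member 7 (3-5): L=0.9575, (cx,cy)=(0.9995,0.0324)
member 8 (4-5): L=1.3963, (cx,cy)=(0.4140,0.9103)
member 9 (4-6): L=1.0660, (cx,cy)=(1.0000,0.0000)
member 10 (5-6): L=1.3615, (cx,cy)=(0.3584,-0.9336)
solve A·x = −loads:
  F[0-1] = +814.5302 N (tension)
  F[0-2] = +2423.3576 N (tension)
  F[1-2] = -884.4543 N (compression)
  F[1-3] = +620.5823 N (tension)
  F[2-3] = +887.4820 N (tension)
  F[2-4] = +1756.2481 N (tension)
  F[3-4] = -756.7617 N (compression)
  F[3-5] = +1177.1681 N (tension)
  F[4-5] = +795.0322 N (tension)
  F[4-6] = +1205.9336 N (tension)
  F[5-6] = -3364.4171 N (compression)
  Rx@0 = -2711.6000 N
  Ry@0 = -761.8240 N
  Ry@6 = +3140.8640 N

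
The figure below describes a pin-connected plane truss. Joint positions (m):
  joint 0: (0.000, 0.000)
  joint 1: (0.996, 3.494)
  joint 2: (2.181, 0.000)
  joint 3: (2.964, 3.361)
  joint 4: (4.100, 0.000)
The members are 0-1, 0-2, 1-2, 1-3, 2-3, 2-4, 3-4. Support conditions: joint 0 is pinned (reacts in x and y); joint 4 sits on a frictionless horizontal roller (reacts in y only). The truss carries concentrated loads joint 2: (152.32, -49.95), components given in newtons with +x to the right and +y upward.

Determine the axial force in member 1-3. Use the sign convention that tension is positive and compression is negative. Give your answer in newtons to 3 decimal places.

-14.970

N=5 nodes, M=7 members, R=3 reactions → 2N=10, M+R=10
member 0 (0-1): L=3.6332, (cx,cy)=(0.2741,0.9617)
member 1 (0-2): L=2.1810, (cx,cy)=(1.0000,0.0000)
member 2 (1-2): L=3.6895, (cx,cy)=(0.3212,-0.9470)
member 3 (1-3): L=1.9725, (cx,cy)=(0.9977,-0.0674)
member 4 (2-3): L=3.4510, (cx,cy)=(0.2269,0.9739)
member 5 (2-4): L=1.9190, (cx,cy)=(1.0000,0.0000)
member 6 (3-4): L=3.5478, (cx,cy)=(0.3202,-0.9474)
solve A·x = −loads:
  F[0-1] = -24.3104 N (compression)
  F[0-2] = +158.9844 N (tension)
  F[1-2] = +25.7529 N (tension)
  F[1-3] = -14.9699 N (compression)
  F[2-3] = +26.2461 N (tension)
  F[2-4] = +8.9808 N (tension)
  F[3-4] = -28.0477 N (compression)
  Rx@0 = -152.3200 N
  Ry@0 = +23.3790 N
  Ry@4 = +26.5710 N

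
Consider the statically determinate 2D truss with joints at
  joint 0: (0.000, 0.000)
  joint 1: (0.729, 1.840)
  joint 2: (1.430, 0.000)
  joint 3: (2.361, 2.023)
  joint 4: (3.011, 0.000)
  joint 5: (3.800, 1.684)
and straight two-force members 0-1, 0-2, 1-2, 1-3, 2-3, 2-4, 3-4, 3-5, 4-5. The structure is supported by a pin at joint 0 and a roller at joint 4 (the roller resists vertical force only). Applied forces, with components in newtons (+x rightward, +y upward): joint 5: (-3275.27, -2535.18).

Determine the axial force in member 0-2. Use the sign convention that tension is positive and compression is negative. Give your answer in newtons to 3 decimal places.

-2812.717

N=6 nodes, M=9 members, R=3 reactions → 2N=12, M+R=12
member 0 (0-1): L=1.9792, (cx,cy)=(0.3683,0.9297)
member 1 (0-2): L=1.4300, (cx,cy)=(1.0000,0.0000)
member 2 (1-2): L=1.9690, (cx,cy)=(0.3560,-0.9345)
member 3 (1-3): L=1.6422, (cx,cy)=(0.9938,0.1114)
member 4 (2-3): L=2.2269, (cx,cy)=(0.4181,0.9084)
member 5 (2-4): L=1.5810, (cx,cy)=(1.0000,0.0000)
member 6 (3-4): L=2.1249, (cx,cy)=(0.3059,-0.9521)
member 7 (3-5): L=1.4784, (cx,cy)=(0.9734,-0.2293)
member 8 (4-5): L=1.8597, (cx,cy)=(0.4243,0.9055)
solve A·x = −loads:
  F[0-1] = -1255.7772 N (compression)
  F[0-2] = -2812.7175 N (compression)
  F[1-2] = +1144.9274 N (tension)
  F[1-3] = -875.6190 N (compression)
  F[2-3] = -1177.7732 N (compression)
  F[2-4] = -1912.7231 N (compression)
  F[3-4] = +1691.4514 N (tension)
  F[3-5] = -1931.4290 N (compression)
  F[4-5] = -3288.7280 N (compression)
  Rx@0 = +3275.2700 N
  Ry@0 = +1167.4851 N
  Ry@4 = +1367.6949 N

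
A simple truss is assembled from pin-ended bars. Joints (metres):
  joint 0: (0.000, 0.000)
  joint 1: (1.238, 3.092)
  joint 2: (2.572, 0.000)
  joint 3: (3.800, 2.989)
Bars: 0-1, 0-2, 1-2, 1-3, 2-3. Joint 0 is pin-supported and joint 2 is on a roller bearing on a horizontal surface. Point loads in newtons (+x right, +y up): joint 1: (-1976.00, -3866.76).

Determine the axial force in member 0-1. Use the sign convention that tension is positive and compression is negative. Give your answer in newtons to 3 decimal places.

N=4 nodes, M=5 members, R=3 reactions → 2N=8, M+R=8
member 0 (0-1): L=3.3306, (cx,cy)=(0.3717,0.9284)
member 1 (0-2): L=2.5720, (cx,cy)=(1.0000,0.0000)
member 2 (1-2): L=3.3675, (cx,cy)=(0.3961,-0.9182)
member 3 (1-3): L=2.5641, (cx,cy)=(0.9992,-0.0402)
member 4 (2-3): L=3.2314, (cx,cy)=(0.3800,0.9250)
solve A·x = −loads:
  F[0-1] = -4719.1625 N (compression)
  F[0-2] = -221.8814 N (compression)
  F[1-2] = +560.1083 N (tension)
  F[1-3] = -0.0000 N (compression)
  F[2-3] = +0.0000 N (tension)
  Rx@0 = +1976.0000 N
  Ry@0 = +4381.0458 N
  Ry@2 = -514.2858 N

-4719.162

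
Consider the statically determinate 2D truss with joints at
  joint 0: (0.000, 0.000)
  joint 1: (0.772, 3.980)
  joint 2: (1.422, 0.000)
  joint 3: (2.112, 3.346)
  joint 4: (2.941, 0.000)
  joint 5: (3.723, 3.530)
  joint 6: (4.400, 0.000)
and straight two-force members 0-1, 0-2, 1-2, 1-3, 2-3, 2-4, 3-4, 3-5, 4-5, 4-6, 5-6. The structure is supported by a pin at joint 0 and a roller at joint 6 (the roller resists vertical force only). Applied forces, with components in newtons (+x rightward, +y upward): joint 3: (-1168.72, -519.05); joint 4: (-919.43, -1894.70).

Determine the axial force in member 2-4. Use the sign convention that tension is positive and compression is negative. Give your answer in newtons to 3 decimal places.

N=7 nodes, M=11 members, R=3 reactions → 2N=14, M+R=14
member 0 (0-1): L=4.0542, (cx,cy)=(0.1904,0.9817)
member 1 (0-2): L=1.4220, (cx,cy)=(1.0000,0.0000)
member 2 (1-2): L=4.0327, (cx,cy)=(0.1612,-0.9869)
member 3 (1-3): L=1.4824, (cx,cy)=(0.9039,-0.4277)
member 4 (2-3): L=3.4164, (cx,cy)=(0.2020,0.9794)
member 5 (2-4): L=1.5190, (cx,cy)=(1.0000,0.0000)
member 6 (3-4): L=3.4472, (cx,cy)=(0.2405,-0.9707)
member 7 (3-5): L=1.6215, (cx,cy)=(0.9935,0.1135)
member 8 (4-5): L=3.6156, (cx,cy)=(0.2163,0.9763)
member 9 (4-6): L=1.4590, (cx,cy)=(1.0000,0.0000)
member 10 (5-6): L=3.5943, (cx,cy)=(0.1884,-0.9821)
solve A·x = −loads:
  F[0-1] = -1820.2353 N (compression)
  F[0-2] = -1741.5395 N (compression)
  F[1-2] = +2142.3072 N (tension)
  F[1-3] = -765.4465 N (compression)
  F[2-3] = -2158.7836 N (compression)
  F[2-4] = -960.2374 N (compression)
  F[3-4] = +1274.9381 N (tension)
  F[3-5] = -267.5272 N (compression)
  F[4-5] = +673.1110 N (tension)
  F[4-6] = +120.2145 N (tension)
  F[5-6] = -638.2438 N (compression)
  Rx@0 = +2088.1500 N
  Ry@0 = +1786.9297 N
  Ry@6 = +626.8203 N

-960.237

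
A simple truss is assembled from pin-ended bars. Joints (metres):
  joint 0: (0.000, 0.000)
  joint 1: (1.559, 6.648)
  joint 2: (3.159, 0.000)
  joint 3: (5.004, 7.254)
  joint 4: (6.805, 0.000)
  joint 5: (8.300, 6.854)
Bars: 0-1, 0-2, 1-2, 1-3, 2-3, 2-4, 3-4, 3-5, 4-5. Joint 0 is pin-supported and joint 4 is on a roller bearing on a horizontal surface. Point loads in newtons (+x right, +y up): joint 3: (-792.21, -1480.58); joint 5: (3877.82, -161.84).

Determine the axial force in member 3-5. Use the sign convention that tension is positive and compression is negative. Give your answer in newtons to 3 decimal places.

3840.178

N=6 nodes, M=9 members, R=3 reactions → 2N=12, M+R=12
member 0 (0-1): L=6.8284, (cx,cy)=(0.2283,0.9736)
member 1 (0-2): L=3.1590, (cx,cy)=(1.0000,0.0000)
member 2 (1-2): L=6.8378, (cx,cy)=(0.2340,-0.9722)
member 3 (1-3): L=3.4979, (cx,cy)=(0.9849,0.1732)
member 4 (2-3): L=7.4850, (cx,cy)=(0.2465,0.9691)
member 5 (2-4): L=3.6460, (cx,cy)=(1.0000,0.0000)
member 6 (3-4): L=7.4742, (cx,cy)=(0.2410,-0.9705)
member 7 (3-5): L=3.3202, (cx,cy)=(0.9927,-0.1205)
member 8 (4-5): L=7.0152, (cx,cy)=(0.2131,0.9770)
solve A·x = −loads:
  F[0-1] = +2778.3511 N (tension)
  F[0-2] = +2451.2769 N (tension)
  F[1-2] = -2559.0949 N (compression)
  F[1-3] = +1252.0753 N (tension)
  F[2-3] = +2567.2655 N (tension)
  F[2-4] = +1219.6513 N (tension)
  F[3-4] = -4789.3139 N (compression)
  F[3-5] = +3840.1784 N (tension)
  F[4-5] = +307.8791 N (tension)
  Rx@0 = -3085.6100 N
  Ry@0 = -2704.9689 N
  Ry@4 = +4347.3889 N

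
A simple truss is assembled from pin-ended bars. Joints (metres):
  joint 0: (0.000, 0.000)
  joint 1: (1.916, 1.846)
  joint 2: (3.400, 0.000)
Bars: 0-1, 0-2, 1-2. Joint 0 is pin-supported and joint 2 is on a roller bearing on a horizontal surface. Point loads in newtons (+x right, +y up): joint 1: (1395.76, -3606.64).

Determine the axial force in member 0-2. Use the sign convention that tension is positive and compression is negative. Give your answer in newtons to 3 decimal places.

2243.094

N=3 nodes, M=3 members, R=3 reactions → 2N=6, M+R=6
member 0 (0-1): L=2.6606, (cx,cy)=(0.7201,0.6938)
member 1 (0-2): L=3.4000, (cx,cy)=(1.0000,0.0000)
member 2 (1-2): L=2.3685, (cx,cy)=(0.6265,-0.7794)
solve A·x = −loads:
  F[0-1] = -1176.6245 N (compression)
  F[0-2] = +2243.0936 N (tension)
  F[1-2] = -3580.0891 N (compression)
  Rx@0 = -1395.7600 N
  Ry@0 = +816.3767 N
  Ry@2 = +2790.2633 N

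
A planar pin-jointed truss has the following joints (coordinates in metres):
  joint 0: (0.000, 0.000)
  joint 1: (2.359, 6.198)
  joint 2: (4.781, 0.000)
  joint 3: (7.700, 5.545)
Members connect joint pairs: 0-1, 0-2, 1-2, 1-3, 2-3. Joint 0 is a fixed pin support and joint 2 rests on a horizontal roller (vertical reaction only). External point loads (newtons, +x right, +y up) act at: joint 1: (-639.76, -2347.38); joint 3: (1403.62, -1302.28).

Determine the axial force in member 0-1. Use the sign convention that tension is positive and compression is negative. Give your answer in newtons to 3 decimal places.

N=4 nodes, M=5 members, R=3 reactions → 2N=8, M+R=8
member 0 (0-1): L=6.6317, (cx,cy)=(0.3557,0.9346)
member 1 (0-2): L=4.7810, (cx,cy)=(1.0000,0.0000)
member 2 (1-2): L=6.6544, (cx,cy)=(0.3640,-0.9314)
member 3 (1-3): L=5.3808, (cx,cy)=(0.9926,-0.1214)
member 4 (2-3): L=6.2664, (cx,cy)=(0.4658,0.8849)
solve A·x = −loads:
  F[0-1] = +432.7913 N (tension)
  F[0-2] = +609.9104 N (tension)
  F[1-2] = -3212.1629 N (compression)
  F[1-3] = +1977.4520 N (tension)
  F[2-3] = -1200.5018 N (compression)
  Rx@0 = -763.8600 N
  Ry@0 = -404.4847 N
  Ry@2 = +4054.1447 N

432.791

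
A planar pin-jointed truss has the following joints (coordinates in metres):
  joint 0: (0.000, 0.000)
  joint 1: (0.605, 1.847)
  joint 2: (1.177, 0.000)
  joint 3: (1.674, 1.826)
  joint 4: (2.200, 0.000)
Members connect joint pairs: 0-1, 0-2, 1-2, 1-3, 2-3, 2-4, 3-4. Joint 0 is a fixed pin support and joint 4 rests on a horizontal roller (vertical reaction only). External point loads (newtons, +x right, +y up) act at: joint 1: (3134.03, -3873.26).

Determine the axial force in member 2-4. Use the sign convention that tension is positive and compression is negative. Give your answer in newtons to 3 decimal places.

1064.763

N=5 nodes, M=7 members, R=3 reactions → 2N=10, M+R=10
member 0 (0-1): L=1.9436, (cx,cy)=(0.3113,0.9503)
member 1 (0-2): L=1.1770, (cx,cy)=(1.0000,0.0000)
member 2 (1-2): L=1.9335, (cx,cy)=(0.2958,-0.9552)
member 3 (1-3): L=1.0692, (cx,cy)=(0.9998,-0.0196)
member 4 (2-3): L=1.8924, (cx,cy)=(0.2626,0.9649)
member 5 (2-4): L=1.0230, (cx,cy)=(1.0000,0.0000)
member 6 (3-4): L=1.9003, (cx,cy)=(0.2768,-0.9609)
solve A·x = −loads:
  F[0-1] = -186.2041 N (compression)
  F[0-2] = +3191.9924 N (tension)
  F[1-2] = -3827.1436 N (compression)
  F[1-3] = -2060.2066 N (compression)
  F[2-3] = +3788.8396 N (tension)
  F[2-4] = +1064.7632 N (tension)
  F[3-4] = -3846.6098 N (compression)
  Rx@0 = -3134.0300 N
  Ry@0 = +176.9529 N
  Ry@4 = +3696.3071 N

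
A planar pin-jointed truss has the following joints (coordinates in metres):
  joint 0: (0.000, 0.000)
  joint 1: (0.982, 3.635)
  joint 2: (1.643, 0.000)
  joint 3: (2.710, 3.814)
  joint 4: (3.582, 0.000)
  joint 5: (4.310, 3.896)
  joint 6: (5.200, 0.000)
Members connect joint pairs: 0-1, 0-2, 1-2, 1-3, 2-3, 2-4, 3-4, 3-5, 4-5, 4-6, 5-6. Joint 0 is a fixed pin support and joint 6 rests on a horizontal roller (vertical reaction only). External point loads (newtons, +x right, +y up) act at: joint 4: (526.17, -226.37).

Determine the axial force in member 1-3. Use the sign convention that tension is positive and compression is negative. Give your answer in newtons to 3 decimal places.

-31.415

N=7 nodes, M=11 members, R=3 reactions → 2N=14, M+R=14
member 0 (0-1): L=3.7653, (cx,cy)=(0.2608,0.9654)
member 1 (0-2): L=1.6430, (cx,cy)=(1.0000,0.0000)
member 2 (1-2): L=3.6946, (cx,cy)=(0.1789,-0.9839)
member 3 (1-3): L=1.7372, (cx,cy)=(0.9947,0.1030)
member 4 (2-3): L=3.9604, (cx,cy)=(0.2694,0.9630)
member 5 (2-4): L=1.9390, (cx,cy)=(1.0000,0.0000)
member 6 (3-4): L=3.9124, (cx,cy)=(0.2229,-0.9748)
member 7 (3-5): L=1.6021, (cx,cy)=(0.9987,0.0512)
member 8 (4-5): L=3.9634, (cx,cy)=(0.1837,0.9830)
member 9 (4-6): L=1.6180, (cx,cy)=(1.0000,0.0000)
member 10 (5-6): L=3.9964, (cx,cy)=(0.2227,-0.9749)
solve A·x = −loads:
  F[0-1] = -72.9609 N (compression)
  F[0-2] = +545.1983 N (tension)
  F[1-2] = +68.3010 N (tension)
  F[1-3] = -31.4152 N (compression)
  F[2-3] = -69.7791 N (compression)
  F[2-4] = +576.2175 N (tension)
  F[3-4] = +68.8159 N (tension)
  F[3-5] = -65.4711 N (compression)
  F[4-5] = +162.0420 N (tension)
  F[4-6] = +35.6215 N (tension)
  F[5-6] = -159.9510 N (compression)
  Rx@0 = -526.1700 N
  Ry@0 = +70.4359 N
  Ry@6 = +155.9341 N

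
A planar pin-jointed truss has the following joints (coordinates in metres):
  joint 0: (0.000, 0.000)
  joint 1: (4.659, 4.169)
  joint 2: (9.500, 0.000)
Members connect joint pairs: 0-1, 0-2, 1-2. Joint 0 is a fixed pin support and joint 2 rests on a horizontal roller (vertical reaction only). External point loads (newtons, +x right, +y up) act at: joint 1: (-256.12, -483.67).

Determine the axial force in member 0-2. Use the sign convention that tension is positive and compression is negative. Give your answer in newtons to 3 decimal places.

N=3 nodes, M=3 members, R=3 reactions → 2N=6, M+R=6
member 0 (0-1): L=6.2519, (cx,cy)=(0.7452,0.6668)
member 1 (0-2): L=9.5000, (cx,cy)=(1.0000,0.0000)
member 2 (1-2): L=6.3887, (cx,cy)=(0.7577,-0.6526)
solve A·x = −loads:
  F[0-1] = -538.1628 N (compression)
  F[0-2] = +144.9231 N (tension)
  F[1-2] = -191.2568 N (compression)
  Rx@0 = +256.1200 N
  Ry@0 = +358.8643 N
  Ry@2 = +124.8057 N

144.923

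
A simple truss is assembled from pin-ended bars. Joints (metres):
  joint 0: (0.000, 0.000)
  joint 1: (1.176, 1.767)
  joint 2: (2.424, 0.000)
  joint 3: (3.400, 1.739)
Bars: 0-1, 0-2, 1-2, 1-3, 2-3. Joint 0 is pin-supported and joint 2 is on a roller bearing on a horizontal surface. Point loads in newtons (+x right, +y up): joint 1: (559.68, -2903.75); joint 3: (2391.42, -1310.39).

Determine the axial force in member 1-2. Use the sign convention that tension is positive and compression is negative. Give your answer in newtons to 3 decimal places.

N=4 nodes, M=5 members, R=3 reactions → 2N=8, M+R=8
member 0 (0-1): L=2.1226, (cx,cy)=(0.5540,0.8325)
member 1 (0-2): L=2.4240, (cx,cy)=(1.0000,0.0000)
member 2 (1-2): L=2.1633, (cx,cy)=(0.5769,-0.8168)
member 3 (1-3): L=2.2242, (cx,cy)=(0.9999,-0.0126)
member 4 (2-3): L=1.9942, (cx,cy)=(0.4894,0.8720)
solve A·x = −loads:
  F[0-1] = +1388.8866 N (tension)
  F[0-2] = +2181.5906 N (tension)
  F[1-2] = -5018.3609 N (compression)
  F[1-3] = +3105.1727 N (tension)
  F[2-3] = -1457.8386 N (compression)
  Rx@0 = -2951.1000 N
  Ry@0 = -1156.2271 N
  Ry@2 = +5370.3671 N

-5018.361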